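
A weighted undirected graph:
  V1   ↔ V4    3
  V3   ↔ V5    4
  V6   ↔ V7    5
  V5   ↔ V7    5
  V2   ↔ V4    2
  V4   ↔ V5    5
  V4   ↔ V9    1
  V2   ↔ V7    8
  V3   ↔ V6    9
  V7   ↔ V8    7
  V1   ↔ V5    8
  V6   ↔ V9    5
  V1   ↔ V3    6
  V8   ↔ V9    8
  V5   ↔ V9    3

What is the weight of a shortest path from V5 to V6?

Checking several routes:
V5→V7→V6: 5 + 5 = 10
V5→V4→V9→V6: 5 + 1 + 5 = 11
V5→V9→V6: 3 + 5 = 8
The minimum is 8.

8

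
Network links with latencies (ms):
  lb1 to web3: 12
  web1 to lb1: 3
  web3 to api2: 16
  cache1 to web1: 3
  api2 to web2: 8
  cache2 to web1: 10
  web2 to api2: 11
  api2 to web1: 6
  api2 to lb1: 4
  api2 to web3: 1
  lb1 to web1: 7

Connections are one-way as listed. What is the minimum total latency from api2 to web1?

6

Routes from api2 to web1:
api2 - lb1 - web1: 4 + 7 = 11
api2 - web1: 6
Best route has total 6 ms.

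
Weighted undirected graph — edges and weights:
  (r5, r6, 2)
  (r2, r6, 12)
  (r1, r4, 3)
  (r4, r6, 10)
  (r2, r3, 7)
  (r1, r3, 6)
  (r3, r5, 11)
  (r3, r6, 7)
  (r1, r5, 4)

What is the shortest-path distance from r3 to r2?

Checking several routes:
r3 -> r5 -> r6 -> r2: 11 + 2 + 12 = 25
r3 -> r1 -> r5 -> r6 -> r2: 6 + 4 + 2 + 12 = 24
r3 -> r6 -> r2: 7 + 12 = 19
r3 -> r1 -> r4 -> r6 -> r2: 6 + 3 + 10 + 12 = 31
r3 -> r2: 7
Best route has total 7.

7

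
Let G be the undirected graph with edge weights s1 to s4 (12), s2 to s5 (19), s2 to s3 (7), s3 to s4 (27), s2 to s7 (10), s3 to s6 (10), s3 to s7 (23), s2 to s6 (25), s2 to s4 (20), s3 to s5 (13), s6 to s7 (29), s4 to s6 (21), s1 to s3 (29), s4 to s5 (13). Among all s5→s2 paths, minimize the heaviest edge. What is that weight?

13

A few of the s5→s2 routes:
s5 → s3 → s7 → s2: max(13, 23, 10) = 23
s5 → s4 → s2: max(13, 20) = 20
s5 → s3 → s6 → s4 → s2: max(13, 10, 21, 20) = 21
s5 → s2: max(19) = 19
s5 → s4 → s6 → s3 → s2: max(13, 21, 10, 7) = 21
s5 → s3 → s2: max(13, 7) = 13
Smallest bottleneck: 13.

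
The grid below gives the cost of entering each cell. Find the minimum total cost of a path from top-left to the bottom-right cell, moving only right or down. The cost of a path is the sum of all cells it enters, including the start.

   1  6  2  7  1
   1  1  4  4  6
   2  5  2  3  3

15

Best path: [0,0]→[1,0]→[1,1]→[1,2]→[2,2]→[2,3]→[2,4]
Cost: 1 + 1 + 1 + 4 + 2 + 3 + 3 = 15
(Top row then right column would cost 26.)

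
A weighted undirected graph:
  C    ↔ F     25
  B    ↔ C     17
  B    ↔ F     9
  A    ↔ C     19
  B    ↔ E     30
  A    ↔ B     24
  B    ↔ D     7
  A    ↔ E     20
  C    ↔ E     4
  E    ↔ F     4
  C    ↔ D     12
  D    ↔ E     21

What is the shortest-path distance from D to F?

Comparing a few candidate routes:
D-B-C-E-F: 7 + 17 + 4 + 4 = 32
D-E-F: 21 + 4 = 25
D-B-F: 7 + 9 = 16
D-C-E-F: 12 + 4 + 4 = 20
Shortest: 16.

16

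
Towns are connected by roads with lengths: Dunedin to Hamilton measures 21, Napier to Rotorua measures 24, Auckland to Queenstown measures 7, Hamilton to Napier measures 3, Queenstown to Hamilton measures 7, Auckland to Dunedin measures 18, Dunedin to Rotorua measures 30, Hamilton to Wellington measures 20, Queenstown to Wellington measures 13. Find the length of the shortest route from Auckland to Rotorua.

Comparing a few candidate routes:
Auckland -> Dunedin -> Rotorua: 18 + 30 = 48
Auckland -> Dunedin -> Hamilton -> Napier -> Rotorua: 18 + 21 + 3 + 24 = 66
Auckland -> Queenstown -> Hamilton -> Dunedin -> Rotorua: 7 + 7 + 21 + 30 = 65
Auckland -> Queenstown -> Hamilton -> Napier -> Rotorua: 7 + 7 + 3 + 24 = 41
Auckland -> Queenstown -> Wellington -> Hamilton -> Napier -> Rotorua: 7 + 13 + 20 + 3 + 24 = 67
Shortest: 41.

41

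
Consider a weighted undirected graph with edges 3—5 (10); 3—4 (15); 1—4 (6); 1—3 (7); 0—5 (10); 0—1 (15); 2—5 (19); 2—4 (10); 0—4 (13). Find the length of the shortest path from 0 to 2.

Some routes from 0 to 2:
0 -> 5 -> 2: 10 + 19 = 29
0 -> 4 -> 2: 13 + 10 = 23
0 -> 1 -> 4 -> 2: 15 + 6 + 10 = 31
Best route has total 23.

23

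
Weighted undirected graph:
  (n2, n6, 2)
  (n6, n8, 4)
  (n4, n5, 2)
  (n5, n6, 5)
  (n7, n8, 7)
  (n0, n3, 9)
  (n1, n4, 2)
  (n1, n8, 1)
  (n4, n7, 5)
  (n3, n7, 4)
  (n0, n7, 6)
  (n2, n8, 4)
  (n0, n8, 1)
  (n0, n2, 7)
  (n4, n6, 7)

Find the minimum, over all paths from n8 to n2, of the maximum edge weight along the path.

Comparing a few candidate routes:
n8 -> n0 -> n7 -> n4 -> n5 -> n6 -> n2: max(1, 6, 5, 2, 5, 2) = 6
n8 -> n6 -> n2: max(4, 2) = 4
n8 -> n2: max(4) = 4
n8 -> n1 -> n4 -> n5 -> n6 -> n2: max(1, 2, 2, 5, 2) = 5
Smallest bottleneck: 4.

4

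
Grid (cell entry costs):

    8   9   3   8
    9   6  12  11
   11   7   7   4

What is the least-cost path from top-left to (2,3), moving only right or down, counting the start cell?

Take r0c0 r0c1 r1c1 r2c1 r2c2 r2c3 for a total of 8 + 9 + 6 + 7 + 7 + 4 = 41.
(Top row then right column would cost 43.)

41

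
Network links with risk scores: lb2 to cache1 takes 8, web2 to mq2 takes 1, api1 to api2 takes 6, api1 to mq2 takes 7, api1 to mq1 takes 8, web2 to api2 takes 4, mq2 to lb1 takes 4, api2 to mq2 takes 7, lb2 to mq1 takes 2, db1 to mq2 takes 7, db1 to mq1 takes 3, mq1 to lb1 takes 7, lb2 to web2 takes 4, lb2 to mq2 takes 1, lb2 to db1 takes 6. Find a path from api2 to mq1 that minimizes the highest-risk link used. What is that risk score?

Some routes from api2 to mq1:
api2 -> web2 -> lb2 -> db1 -> mq1: max(4, 4, 6, 3) = 6
api2 -> web2 -> lb2 -> mq1: max(4, 4, 2) = 4
api2 -> web2 -> mq2 -> lb2 -> mq1: max(4, 1, 1, 2) = 4
Smallest bottleneck: 4.

4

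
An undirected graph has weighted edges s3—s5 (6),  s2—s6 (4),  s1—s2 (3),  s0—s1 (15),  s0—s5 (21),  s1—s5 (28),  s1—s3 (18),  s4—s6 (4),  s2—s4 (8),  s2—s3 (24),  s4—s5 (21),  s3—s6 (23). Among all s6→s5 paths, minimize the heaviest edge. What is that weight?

A few of the s6→s5 routes:
s6 -> s2 -> s4 -> s5: max(4, 8, 21) = 21
s6 -> s4 -> s5: max(4, 21) = 21
s6 -> s4 -> s2 -> s1 -> s3 -> s5: max(4, 8, 3, 18, 6) = 18
s6 -> s2 -> s1 -> s0 -> s5: max(4, 3, 15, 21) = 21
s6 -> s2 -> s1 -> s3 -> s5: max(4, 3, 18, 6) = 18
s6 -> s4 -> s2 -> s1 -> s0 -> s5: max(4, 8, 3, 15, 21) = 21
Smallest bottleneck: 18.

18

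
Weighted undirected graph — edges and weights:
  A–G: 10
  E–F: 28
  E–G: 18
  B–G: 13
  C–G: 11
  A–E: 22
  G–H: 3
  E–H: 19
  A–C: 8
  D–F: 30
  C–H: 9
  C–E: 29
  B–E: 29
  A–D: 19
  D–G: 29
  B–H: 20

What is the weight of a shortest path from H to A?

Some routes from H to A:
H→G→C→A: 3 + 11 + 8 = 22
H→G→A: 3 + 10 = 13
H→C→A: 9 + 8 = 17
The minimum is 13.

13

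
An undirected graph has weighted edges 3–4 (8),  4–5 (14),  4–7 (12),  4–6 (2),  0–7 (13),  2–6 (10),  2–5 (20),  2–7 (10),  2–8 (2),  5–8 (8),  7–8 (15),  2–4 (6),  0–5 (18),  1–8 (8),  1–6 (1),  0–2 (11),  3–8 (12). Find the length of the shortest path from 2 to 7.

10

Some routes from 2 to 7:
2 -> 6 -> 4 -> 7: 10 + 2 + 12 = 24
2 -> 7: 10
2 -> 0 -> 7: 11 + 13 = 24
2 -> 4 -> 7: 6 + 12 = 18
2 -> 8 -> 7: 2 + 15 = 17
Best route has total 10.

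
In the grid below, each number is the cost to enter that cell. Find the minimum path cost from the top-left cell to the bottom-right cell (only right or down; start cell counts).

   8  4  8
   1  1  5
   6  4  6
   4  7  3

One optimal route is r0c0 -> r1c0 -> r1c1 -> r2c1 -> r2c2 -> r3c2.
Its cost is 8 + 1 + 1 + 4 + 6 + 3 = 23.
For comparison, the top-then-right route costs 34.

23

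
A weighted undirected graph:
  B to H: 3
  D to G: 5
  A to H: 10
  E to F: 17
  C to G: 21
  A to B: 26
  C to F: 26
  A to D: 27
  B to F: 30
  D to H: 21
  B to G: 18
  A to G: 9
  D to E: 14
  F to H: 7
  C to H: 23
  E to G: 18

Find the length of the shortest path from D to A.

14

Some routes from D to A:
D - A: 27
D - H - A: 21 + 10 = 31
D - G - A: 5 + 9 = 14
Shortest: 14.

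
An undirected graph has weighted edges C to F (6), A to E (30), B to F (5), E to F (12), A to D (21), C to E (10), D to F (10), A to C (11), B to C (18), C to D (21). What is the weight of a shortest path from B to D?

15

A few of the B→D routes:
B-F-C-D: 5 + 6 + 21 = 32
B-C-D: 18 + 21 = 39
B-C-F-D: 18 + 6 + 10 = 34
B-F-D: 5 + 10 = 15
Shortest: 15.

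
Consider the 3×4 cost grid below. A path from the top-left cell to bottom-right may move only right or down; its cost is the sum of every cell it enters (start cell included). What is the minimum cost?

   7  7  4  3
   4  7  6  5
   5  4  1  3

24

Path [0,0] [1,0] [2,0] [2,1] [2,2] [2,3]: 7 + 4 + 5 + 4 + 1 + 3 = 24.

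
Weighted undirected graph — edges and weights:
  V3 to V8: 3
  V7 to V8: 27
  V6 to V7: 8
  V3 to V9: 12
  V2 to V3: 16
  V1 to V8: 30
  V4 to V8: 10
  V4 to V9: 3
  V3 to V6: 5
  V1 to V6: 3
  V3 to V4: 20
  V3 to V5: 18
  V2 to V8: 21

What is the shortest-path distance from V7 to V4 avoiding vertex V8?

Routes from V7 to V4 avoiding V8:
V7 → V6 → V3 → V9 → V4: 8 + 5 + 12 + 3 = 28
V7 → V6 → V3 → V4: 8 + 5 + 20 = 33
Best route has total 28.

28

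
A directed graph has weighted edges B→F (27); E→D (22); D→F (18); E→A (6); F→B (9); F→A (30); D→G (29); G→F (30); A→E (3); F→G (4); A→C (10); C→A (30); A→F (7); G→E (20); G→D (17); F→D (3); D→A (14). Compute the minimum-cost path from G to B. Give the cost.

Candidate routes:
G -> E -> A -> F -> B: 20 + 6 + 7 + 9 = 42
G -> E -> D -> A -> F -> B: 20 + 22 + 14 + 7 + 9 = 72
G -> E -> D -> F -> B: 20 + 22 + 18 + 9 = 69
G -> D -> F -> B: 17 + 18 + 9 = 44
G -> F -> B: 30 + 9 = 39
G -> D -> A -> F -> B: 17 + 14 + 7 + 9 = 47
Shortest: 39.

39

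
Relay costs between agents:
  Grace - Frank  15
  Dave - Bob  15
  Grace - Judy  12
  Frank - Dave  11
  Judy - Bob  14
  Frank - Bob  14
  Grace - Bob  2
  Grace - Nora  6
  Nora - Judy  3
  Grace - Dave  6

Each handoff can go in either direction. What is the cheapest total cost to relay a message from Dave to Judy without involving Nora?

Checking several routes:
Dave-Bob-Judy: 15 + 14 = 29
Dave-Grace-Judy: 6 + 12 = 18
Dave-Grace-Bob-Judy: 6 + 2 + 14 = 22
Dave-Bob-Grace-Judy: 15 + 2 + 12 = 29
Shortest: 18.

18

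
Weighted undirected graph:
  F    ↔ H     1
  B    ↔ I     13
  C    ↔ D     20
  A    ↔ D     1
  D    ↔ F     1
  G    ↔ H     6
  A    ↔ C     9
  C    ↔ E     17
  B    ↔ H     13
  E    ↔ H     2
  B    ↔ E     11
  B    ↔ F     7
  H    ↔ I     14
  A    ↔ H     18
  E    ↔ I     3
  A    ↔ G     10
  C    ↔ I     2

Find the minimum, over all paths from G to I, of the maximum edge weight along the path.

Comparing a few candidate routes:
G→H→F→D→A→C→I: max(6, 1, 1, 1, 9, 2) = 9
G→A→C→I: max(10, 9, 2) = 10
G→A→D→F→H→E→I: max(10, 1, 1, 1, 2, 3) = 10
G→H→E→I: max(6, 2, 3) = 6
Smallest bottleneck: 6.

6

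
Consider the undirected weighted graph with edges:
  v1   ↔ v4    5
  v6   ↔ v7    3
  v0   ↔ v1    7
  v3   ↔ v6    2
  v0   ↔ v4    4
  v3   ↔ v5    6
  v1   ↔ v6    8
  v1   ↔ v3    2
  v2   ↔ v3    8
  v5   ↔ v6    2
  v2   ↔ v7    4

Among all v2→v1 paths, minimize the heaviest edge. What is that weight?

Paths from v2 to v1:
v2 -> v7 -> v6 -> v3 -> v1: max(4, 3, 2, 2) = 4
v2 -> v3 -> v1: max(8, 2) = 8
v2 -> v7 -> v6 -> v1: max(4, 3, 8) = 8
v2 -> v3 -> v6 -> v1: max(8, 2, 8) = 8
v2 -> v3 -> v5 -> v6 -> v1: max(8, 6, 2, 8) = 8
v2 -> v7 -> v6 -> v5 -> v3 -> v1: max(4, 3, 2, 6, 2) = 6
The minimum achievable maximum is 4.

4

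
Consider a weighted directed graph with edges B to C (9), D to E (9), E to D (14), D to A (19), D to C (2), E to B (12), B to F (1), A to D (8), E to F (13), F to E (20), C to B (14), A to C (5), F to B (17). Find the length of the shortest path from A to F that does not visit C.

Routes from A to F avoiding C:
A→D→E→B→F: 8 + 9 + 12 + 1 = 30
A→D→E→F: 8 + 9 + 13 = 30
Shortest: 30.

30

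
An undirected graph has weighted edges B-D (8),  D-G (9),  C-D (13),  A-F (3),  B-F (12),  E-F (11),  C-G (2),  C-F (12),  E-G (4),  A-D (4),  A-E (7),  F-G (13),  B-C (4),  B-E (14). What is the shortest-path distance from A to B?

12

Checking several routes:
A -> D -> B: 4 + 8 = 12
A -> E -> G -> C -> B: 7 + 4 + 2 + 4 = 17
A -> F -> B: 3 + 12 = 15
A -> E -> B: 7 + 14 = 21
A -> D -> G -> C -> B: 4 + 9 + 2 + 4 = 19
A -> F -> C -> B: 3 + 12 + 4 = 19
Shortest: 12.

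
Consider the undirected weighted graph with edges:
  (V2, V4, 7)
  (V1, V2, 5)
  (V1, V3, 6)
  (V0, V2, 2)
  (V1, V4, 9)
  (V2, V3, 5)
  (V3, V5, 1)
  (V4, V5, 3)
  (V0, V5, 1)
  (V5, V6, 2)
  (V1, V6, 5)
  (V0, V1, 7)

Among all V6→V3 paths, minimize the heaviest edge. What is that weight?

Some routes from V6 to V3:
V6→V1→V2→V0→V5→V3: max(5, 5, 2, 1, 1) = 5
V6→V5→V3: max(2, 1) = 2
V6→V5→V0→V2→V3: max(2, 1, 2, 5) = 5
V6→V1→V2→V3: max(5, 5, 5) = 5
Smallest bottleneck: 2.

2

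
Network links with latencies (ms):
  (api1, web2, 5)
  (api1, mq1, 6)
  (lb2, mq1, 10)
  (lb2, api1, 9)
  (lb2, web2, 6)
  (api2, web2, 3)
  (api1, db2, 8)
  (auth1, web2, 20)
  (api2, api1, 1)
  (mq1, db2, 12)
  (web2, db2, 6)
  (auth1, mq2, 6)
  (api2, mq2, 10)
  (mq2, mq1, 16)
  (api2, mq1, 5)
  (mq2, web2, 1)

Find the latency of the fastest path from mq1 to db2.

12

Checking several routes:
mq1 → api1 → db2: 6 + 8 = 14
mq1 → api2 → web2 → db2: 5 + 3 + 6 = 14
mq1 → api2 → api1 → db2: 5 + 1 + 8 = 14
mq1 → db2: 12
Best route has total 12 ms.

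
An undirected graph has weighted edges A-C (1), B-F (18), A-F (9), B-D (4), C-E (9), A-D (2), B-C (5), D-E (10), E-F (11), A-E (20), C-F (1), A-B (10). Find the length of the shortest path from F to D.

Some routes from F to D:
F→C→B→A→D: 1 + 5 + 10 + 2 = 18
F→C→A→D: 1 + 1 + 2 = 4
F→A→D: 9 + 2 = 11
F→C→A→B→D: 1 + 1 + 10 + 4 = 16
F→C→B→D: 1 + 5 + 4 = 10
Best route has total 4.

4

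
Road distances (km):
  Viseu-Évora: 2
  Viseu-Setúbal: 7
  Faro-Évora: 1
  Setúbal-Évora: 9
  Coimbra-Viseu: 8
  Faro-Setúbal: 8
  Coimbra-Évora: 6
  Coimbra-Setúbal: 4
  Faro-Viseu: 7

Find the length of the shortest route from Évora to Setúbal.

Some routes from Évora to Setúbal:
Évora - Faro - Setúbal: 1 + 8 = 9
Évora - Setúbal: 9
Évora - Coimbra - Setúbal: 6 + 4 = 10
Évora - Viseu - Setúbal: 2 + 7 = 9
Évora - Viseu - Coimbra - Setúbal: 2 + 8 + 4 = 14
Évora - Faro - Viseu - Setúbal: 1 + 7 + 7 = 15
Shortest: 9 km.

9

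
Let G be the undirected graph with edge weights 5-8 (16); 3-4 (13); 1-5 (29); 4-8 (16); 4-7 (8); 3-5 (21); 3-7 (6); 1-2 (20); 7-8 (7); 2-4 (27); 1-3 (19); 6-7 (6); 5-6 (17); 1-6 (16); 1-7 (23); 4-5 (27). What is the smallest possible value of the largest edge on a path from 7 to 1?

16

A few of the 7→1 routes:
7 → 8 → 5 → 6 → 1: max(7, 16, 17, 16) = 17
7 → 4 → 8 → 5 → 6 → 1: max(8, 16, 16, 17, 16) = 17
7 → 6 → 1: max(6, 16) = 16
7 → 3 → 4 → 8 → 5 → 6 → 1: max(6, 13, 16, 16, 17, 16) = 17
The minimum achievable maximum is 16.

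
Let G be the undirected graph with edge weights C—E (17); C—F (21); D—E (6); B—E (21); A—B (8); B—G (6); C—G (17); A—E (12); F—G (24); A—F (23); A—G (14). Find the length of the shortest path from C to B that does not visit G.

37

Candidate routes:
C -> F -> A -> B: 21 + 23 + 8 = 52
C -> F -> A -> E -> B: 21 + 23 + 12 + 21 = 77
C -> E -> A -> B: 17 + 12 + 8 = 37
C -> E -> B: 17 + 21 = 38
Shortest: 37.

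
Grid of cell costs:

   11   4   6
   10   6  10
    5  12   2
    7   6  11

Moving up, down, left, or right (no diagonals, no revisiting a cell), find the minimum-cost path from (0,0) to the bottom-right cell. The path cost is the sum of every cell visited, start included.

Best path: (0,0) -> (0,1) -> (0,2) -> (1,2) -> (2,2) -> (3,2)
Cost: 11 + 4 + 6 + 10 + 2 + 11 = 44

44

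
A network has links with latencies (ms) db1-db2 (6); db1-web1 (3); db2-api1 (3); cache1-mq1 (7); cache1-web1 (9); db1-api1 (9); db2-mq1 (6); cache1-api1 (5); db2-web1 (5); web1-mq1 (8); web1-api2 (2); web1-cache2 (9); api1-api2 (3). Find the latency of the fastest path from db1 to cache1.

Some routes from db1 to cache1:
db1 - web1 - cache1: 3 + 9 = 12
db1 - api1 - cache1: 9 + 5 = 14
db1 - db2 - api1 - cache1: 6 + 3 + 5 = 14
db1 - web1 - mq1 - cache1: 3 + 8 + 7 = 18
db1 - web1 - db2 - api1 - cache1: 3 + 5 + 3 + 5 = 16
db1 - web1 - api2 - api1 - cache1: 3 + 2 + 3 + 5 = 13
Shortest: 12 ms.

12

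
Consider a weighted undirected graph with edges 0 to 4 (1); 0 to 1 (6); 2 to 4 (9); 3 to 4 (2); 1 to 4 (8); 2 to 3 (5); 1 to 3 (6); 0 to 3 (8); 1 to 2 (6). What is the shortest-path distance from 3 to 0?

Checking several routes:
3 -> 2 -> 4 -> 0: 5 + 9 + 1 = 15
3 -> 0: 8
3 -> 1 -> 0: 6 + 6 = 12
3 -> 1 -> 4 -> 0: 6 + 8 + 1 = 15
3 -> 4 -> 1 -> 0: 2 + 8 + 6 = 16
3 -> 4 -> 0: 2 + 1 = 3
Best route has total 3.

3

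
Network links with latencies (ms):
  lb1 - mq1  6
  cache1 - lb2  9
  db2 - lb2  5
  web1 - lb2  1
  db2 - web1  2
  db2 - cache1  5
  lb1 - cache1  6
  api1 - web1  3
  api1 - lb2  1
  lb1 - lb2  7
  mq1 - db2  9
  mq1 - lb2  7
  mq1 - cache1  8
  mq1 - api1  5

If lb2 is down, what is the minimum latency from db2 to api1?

5

Routes from db2 to api1 avoiding lb2:
db2 - mq1 - api1: 9 + 5 = 14
db2 - web1 - api1: 2 + 3 = 5
db2 - cache1 - lb1 - mq1 - api1: 5 + 6 + 6 + 5 = 22
db2 - cache1 - mq1 - api1: 5 + 8 + 5 = 18
Best route has total 5 ms.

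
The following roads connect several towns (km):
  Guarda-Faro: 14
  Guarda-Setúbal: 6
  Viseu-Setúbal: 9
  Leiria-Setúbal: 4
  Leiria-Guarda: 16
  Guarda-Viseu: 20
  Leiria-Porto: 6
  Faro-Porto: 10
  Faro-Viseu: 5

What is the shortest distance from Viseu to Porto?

A few of the Viseu→Porto routes:
Viseu - Setúbal - Leiria - Porto: 9 + 4 + 6 = 19
Viseu - Faro - Porto: 5 + 10 = 15
Viseu - Faro - Guarda - Setúbal - Leiria - Porto: 5 + 14 + 6 + 4 + 6 = 35
The minimum is 15 km.

15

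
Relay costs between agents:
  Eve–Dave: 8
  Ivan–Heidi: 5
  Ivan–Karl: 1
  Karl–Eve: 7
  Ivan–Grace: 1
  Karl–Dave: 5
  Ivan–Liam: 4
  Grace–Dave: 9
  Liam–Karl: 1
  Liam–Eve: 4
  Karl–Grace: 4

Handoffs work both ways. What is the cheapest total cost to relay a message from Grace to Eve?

7

Checking several routes:
Grace -> Ivan -> Liam -> Eve: 1 + 4 + 4 = 9
Grace -> Ivan -> Karl -> Eve: 1 + 1 + 7 = 9
Grace -> Ivan -> Karl -> Liam -> Eve: 1 + 1 + 1 + 4 = 7
Best route has total 7.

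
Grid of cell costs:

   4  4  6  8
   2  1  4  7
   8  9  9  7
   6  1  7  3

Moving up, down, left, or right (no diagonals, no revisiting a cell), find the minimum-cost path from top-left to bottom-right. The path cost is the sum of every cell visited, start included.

Cheapest: r0c0 -> r1c0 -> r1c1 -> r2c1 -> r3c1 -> r3c2 -> r3c3
  4 + 2 + 1 + 9 + 1 + 7 + 3 = 27

27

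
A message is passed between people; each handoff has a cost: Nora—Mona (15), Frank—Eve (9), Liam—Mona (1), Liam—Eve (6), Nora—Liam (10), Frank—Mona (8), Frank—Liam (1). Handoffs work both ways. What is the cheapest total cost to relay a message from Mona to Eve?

Some routes from Mona to Eve:
Mona → Frank → Liam → Eve: 8 + 1 + 6 = 15
Mona → Liam → Frank → Eve: 1 + 1 + 9 = 11
Mona → Nora → Liam → Eve: 15 + 10 + 6 = 31
Mona → Liam → Eve: 1 + 6 = 7
Mona → Frank → Eve: 8 + 9 = 17
Best route has total 7.

7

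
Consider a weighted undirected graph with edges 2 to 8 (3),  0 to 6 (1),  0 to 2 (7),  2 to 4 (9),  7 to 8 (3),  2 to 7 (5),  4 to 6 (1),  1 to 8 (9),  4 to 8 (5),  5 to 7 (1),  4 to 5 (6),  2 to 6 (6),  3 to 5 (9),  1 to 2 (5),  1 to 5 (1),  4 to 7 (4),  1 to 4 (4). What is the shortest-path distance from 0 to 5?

7

A few of the 0→5 routes:
0 - 6 - 4 - 7 - 5: 1 + 1 + 4 + 1 = 7
0 - 6 - 4 - 5: 1 + 1 + 6 = 8
0 - 6 - 4 - 1 - 5: 1 + 1 + 4 + 1 = 7
Shortest: 7.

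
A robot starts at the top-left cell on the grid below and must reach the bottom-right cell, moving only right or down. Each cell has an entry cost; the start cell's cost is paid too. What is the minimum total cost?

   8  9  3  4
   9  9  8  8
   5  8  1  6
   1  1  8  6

38

Best path: (0,0)→(1,0)→(2,0)→(3,0)→(3,1)→(3,2)→(3,3)
Cost: 8 + 9 + 5 + 1 + 1 + 8 + 6 = 38
(Top row then right column would cost 44.)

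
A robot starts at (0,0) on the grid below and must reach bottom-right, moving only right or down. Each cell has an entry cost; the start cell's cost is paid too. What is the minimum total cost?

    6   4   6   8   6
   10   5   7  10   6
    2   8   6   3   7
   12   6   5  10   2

Best path: [0,0]→[0,1]→[1,1]→[1,2]→[2,2]→[2,3]→[2,4]→[3,4]
Cost: 6 + 4 + 5 + 7 + 6 + 3 + 7 + 2 = 40
For comparison, the top-then-right route costs 45.

40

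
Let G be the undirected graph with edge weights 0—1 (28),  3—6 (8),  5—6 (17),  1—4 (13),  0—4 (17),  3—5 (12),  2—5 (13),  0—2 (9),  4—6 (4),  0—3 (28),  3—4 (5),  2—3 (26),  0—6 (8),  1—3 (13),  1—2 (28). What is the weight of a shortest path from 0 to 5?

22

A few of the 0→5 routes:
0-2-5: 9 + 13 = 22
0-6-4-3-5: 8 + 4 + 5 + 12 = 29
0-6-3-5: 8 + 8 + 12 = 28
0-4-3-5: 17 + 5 + 12 = 34
0-6-5: 8 + 17 = 25
The minimum is 22.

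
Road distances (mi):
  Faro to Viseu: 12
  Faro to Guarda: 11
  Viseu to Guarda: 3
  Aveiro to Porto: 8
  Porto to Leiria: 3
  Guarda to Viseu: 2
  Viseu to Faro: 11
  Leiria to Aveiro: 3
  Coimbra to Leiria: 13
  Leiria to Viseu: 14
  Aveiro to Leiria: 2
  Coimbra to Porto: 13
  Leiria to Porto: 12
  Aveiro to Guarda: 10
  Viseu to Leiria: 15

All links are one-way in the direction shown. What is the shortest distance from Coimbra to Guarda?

Checking several routes:
Coimbra - Leiria - Aveiro - Guarda: 13 + 3 + 10 = 26
Coimbra - Leiria - Viseu - Faro - Guarda: 13 + 14 + 11 + 11 = 49
Coimbra - Porto - Leiria - Aveiro - Guarda: 13 + 3 + 3 + 10 = 29
Coimbra - Leiria - Viseu - Guarda: 13 + 14 + 3 = 30
Coimbra - Porto - Leiria - Viseu - Guarda: 13 + 3 + 14 + 3 = 33
Shortest: 26 mi.

26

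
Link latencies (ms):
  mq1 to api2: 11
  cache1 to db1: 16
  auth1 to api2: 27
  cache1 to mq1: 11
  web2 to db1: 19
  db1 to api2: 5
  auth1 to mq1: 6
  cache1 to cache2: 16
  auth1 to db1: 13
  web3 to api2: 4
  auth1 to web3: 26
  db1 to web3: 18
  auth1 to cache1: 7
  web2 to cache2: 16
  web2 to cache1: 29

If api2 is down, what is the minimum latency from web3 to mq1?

Checking several routes:
web3 - db1 - auth1 - mq1: 18 + 13 + 6 = 37
web3 - auth1 - mq1: 26 + 6 = 32
web3 - db1 - cache1 - mq1: 18 + 16 + 11 = 45
web3 - auth1 - cache1 - mq1: 26 + 7 + 11 = 44
web3 - db1 - cache1 - auth1 - mq1: 18 + 16 + 7 + 6 = 47
The minimum is 32 ms.

32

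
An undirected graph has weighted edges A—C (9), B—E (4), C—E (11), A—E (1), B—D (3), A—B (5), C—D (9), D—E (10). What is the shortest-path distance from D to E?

7

Some routes from D to E:
D - E: 10
D - B - A - E: 3 + 5 + 1 = 9
D - B - E: 3 + 4 = 7
D - C - A - E: 9 + 9 + 1 = 19
The minimum is 7.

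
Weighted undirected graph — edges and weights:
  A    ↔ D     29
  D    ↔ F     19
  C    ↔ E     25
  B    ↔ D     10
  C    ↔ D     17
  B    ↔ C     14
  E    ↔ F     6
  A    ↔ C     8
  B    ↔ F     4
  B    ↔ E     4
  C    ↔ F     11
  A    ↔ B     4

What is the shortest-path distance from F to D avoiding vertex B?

19

A few of the F→D routes:
F -> C -> D: 11 + 17 = 28
F -> C -> A -> D: 11 + 8 + 29 = 48
F -> D: 19
Best route has total 19.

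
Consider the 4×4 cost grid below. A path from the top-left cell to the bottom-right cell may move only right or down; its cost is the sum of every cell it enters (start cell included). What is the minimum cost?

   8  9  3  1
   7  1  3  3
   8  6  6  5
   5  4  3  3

30

Best path: (0,0) → (1,0) → (1,1) → (1,2) → (1,3) → (2,3) → (3,3)
Cost: 8 + 7 + 1 + 3 + 3 + 5 + 3 = 30
(Top row then right column would cost 32.)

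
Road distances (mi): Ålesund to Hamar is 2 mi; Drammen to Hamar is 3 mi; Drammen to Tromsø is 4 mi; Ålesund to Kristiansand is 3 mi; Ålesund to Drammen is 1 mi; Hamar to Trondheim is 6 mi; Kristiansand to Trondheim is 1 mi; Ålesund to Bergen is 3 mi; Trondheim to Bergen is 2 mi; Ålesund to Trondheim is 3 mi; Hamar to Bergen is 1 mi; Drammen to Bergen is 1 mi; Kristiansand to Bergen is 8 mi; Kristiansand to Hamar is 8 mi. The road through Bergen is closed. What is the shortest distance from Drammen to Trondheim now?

4

A few of the Drammen→Trondheim routes:
Drammen - Hamar - Ålesund - Trondheim: 3 + 2 + 3 = 8
Drammen - Ålesund - Trondheim: 1 + 3 = 4
Drammen - Hamar - Ålesund - Kristiansand - Trondheim: 3 + 2 + 3 + 1 = 9
Drammen - Ålesund - Hamar - Trondheim: 1 + 2 + 6 = 9
Drammen - Ålesund - Kristiansand - Trondheim: 1 + 3 + 1 = 5
Best route has total 4 mi.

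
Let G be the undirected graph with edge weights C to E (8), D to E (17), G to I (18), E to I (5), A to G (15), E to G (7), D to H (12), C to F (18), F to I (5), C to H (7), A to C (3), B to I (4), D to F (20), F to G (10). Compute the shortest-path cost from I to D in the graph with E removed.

25

Comparing a few candidate routes:
I - G - A - C - H - D: 18 + 15 + 3 + 7 + 12 = 55
I - G - F - D: 18 + 10 + 20 = 48
I - F - G - A - C - H - D: 5 + 10 + 15 + 3 + 7 + 12 = 52
I - F - C - H - D: 5 + 18 + 7 + 12 = 42
I - F - D: 5 + 20 = 25
Shortest: 25.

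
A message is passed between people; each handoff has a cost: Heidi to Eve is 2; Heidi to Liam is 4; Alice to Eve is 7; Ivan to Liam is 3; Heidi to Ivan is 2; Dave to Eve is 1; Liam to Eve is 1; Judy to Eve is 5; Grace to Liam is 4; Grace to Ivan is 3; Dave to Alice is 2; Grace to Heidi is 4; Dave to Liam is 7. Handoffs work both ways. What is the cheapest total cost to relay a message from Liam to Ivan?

3

Comparing a few candidate routes:
Liam→Heidi→Ivan: 4 + 2 = 6
Liam→Eve→Heidi→Ivan: 1 + 2 + 2 = 5
Liam→Ivan: 3
Best route has total 3.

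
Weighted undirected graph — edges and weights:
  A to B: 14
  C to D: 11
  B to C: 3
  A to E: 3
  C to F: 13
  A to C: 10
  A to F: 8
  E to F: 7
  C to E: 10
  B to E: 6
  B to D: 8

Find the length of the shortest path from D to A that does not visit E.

Comparing a few candidate routes:
D - B - C - A: 8 + 3 + 10 = 21
D - C - A: 11 + 10 = 21
D - B - A: 8 + 14 = 22
The minimum is 21.

21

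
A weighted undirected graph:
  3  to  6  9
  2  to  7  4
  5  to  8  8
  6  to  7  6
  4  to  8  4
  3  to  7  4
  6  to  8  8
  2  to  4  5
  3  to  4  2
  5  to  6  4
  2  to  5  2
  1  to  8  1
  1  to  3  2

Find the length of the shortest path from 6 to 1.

9

Some routes from 6 to 1:
6 → 5 → 2 → 4 → 3 → 1: 4 + 2 + 5 + 2 + 2 = 15
6 → 3 → 1: 9 + 2 = 11
6 → 8 → 1: 8 + 1 = 9
6 → 5 → 8 → 1: 4 + 8 + 1 = 13
6 → 7 → 3 → 1: 6 + 4 + 2 = 12
Best route has total 9.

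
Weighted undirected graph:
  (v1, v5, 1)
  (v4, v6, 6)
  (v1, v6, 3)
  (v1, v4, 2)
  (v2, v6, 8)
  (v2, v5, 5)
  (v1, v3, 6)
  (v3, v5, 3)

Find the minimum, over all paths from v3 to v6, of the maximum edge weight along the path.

Comparing a few candidate routes:
v3 → v5 → v1 → v6: max(3, 1, 3) = 3
v3 → v1 → v4 → v6: max(6, 2, 6) = 6
v3 → v5 → v1 → v4 → v6: max(3, 1, 2, 6) = 6
Smallest bottleneck: 3.

3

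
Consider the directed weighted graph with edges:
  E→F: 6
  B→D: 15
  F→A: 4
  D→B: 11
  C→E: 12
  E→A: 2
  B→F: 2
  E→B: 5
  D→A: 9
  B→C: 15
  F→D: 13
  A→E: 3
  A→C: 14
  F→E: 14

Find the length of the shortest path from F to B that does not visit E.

24

Candidate routes:
F → D → B: 13 + 11 = 24
Best route has total 24.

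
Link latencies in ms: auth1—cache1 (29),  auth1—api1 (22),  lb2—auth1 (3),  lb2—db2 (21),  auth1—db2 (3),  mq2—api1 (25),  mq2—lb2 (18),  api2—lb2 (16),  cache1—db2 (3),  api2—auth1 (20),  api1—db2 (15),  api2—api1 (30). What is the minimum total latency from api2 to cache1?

25

Checking several routes:
api2-auth1-db2-cache1: 20 + 3 + 3 = 26
api2-lb2-auth1-db2-cache1: 16 + 3 + 3 + 3 = 25
api2-auth1-lb2-db2-cache1: 20 + 3 + 21 + 3 = 47
api2-api1-db2-cache1: 30 + 15 + 3 = 48
api2-lb2-db2-cache1: 16 + 21 + 3 = 40
Best route has total 25 ms.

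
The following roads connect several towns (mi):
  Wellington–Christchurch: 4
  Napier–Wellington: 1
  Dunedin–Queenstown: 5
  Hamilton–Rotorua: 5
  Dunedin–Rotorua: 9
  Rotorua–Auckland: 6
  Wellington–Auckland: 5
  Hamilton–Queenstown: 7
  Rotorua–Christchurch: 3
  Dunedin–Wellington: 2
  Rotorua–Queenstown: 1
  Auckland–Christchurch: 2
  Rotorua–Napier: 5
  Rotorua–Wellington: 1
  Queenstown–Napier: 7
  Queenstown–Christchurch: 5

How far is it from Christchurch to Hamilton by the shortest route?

Checking several routes:
Christchurch - Wellington - Rotorua - Hamilton: 4 + 1 + 5 = 10
Christchurch - Rotorua - Queenstown - Hamilton: 3 + 1 + 7 = 11
Christchurch - Rotorua - Hamilton: 3 + 5 = 8
Christchurch - Queenstown - Rotorua - Hamilton: 5 + 1 + 5 = 11
Christchurch - Queenstown - Hamilton: 5 + 7 = 12
Best route has total 8 mi.

8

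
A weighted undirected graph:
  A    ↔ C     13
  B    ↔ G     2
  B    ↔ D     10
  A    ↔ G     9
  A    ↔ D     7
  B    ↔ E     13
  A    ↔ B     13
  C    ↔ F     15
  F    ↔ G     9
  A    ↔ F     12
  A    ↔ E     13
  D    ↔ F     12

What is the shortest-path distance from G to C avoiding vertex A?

24

Candidate routes:
G -> F -> C: 9 + 15 = 24
G -> B -> D -> F -> C: 2 + 10 + 12 + 15 = 39
Best route has total 24.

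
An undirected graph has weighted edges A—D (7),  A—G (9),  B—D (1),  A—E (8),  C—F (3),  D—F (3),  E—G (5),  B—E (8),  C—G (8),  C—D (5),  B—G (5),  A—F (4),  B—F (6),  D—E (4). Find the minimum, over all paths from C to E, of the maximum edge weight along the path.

A few of the C→E routes:
C → D → E: max(5, 4) = 5
C → D → B → G → E: max(5, 1, 5, 5) = 5
C → F → D → B → G → E: max(3, 3, 1, 5, 5) = 5
C → F → D → E: max(3, 3, 4) = 4
The minimum achievable maximum is 4.

4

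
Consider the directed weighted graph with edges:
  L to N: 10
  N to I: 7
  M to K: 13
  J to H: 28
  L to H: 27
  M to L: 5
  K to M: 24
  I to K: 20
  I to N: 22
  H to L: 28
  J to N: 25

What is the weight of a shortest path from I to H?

Candidate routes:
I - K - M - L - H: 20 + 24 + 5 + 27 = 76
Shortest: 76.

76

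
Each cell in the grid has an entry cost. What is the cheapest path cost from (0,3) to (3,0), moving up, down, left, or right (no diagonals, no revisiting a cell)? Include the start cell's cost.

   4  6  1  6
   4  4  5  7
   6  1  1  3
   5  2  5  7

21

One optimal route is [0,3] [0,2] [1,2] [2,2] [2,1] [3,1] [3,0].
Its cost is 6 + 1 + 5 + 1 + 1 + 2 + 5 = 21.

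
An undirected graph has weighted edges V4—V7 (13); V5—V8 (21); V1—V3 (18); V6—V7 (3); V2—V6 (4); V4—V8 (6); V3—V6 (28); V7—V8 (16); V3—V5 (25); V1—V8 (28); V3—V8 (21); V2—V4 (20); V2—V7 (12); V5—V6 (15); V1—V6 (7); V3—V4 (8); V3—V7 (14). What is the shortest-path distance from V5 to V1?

Checking several routes:
V5 → V6 → V1: 15 + 7 = 22
V5 → V8 → V7 → V6 → V1: 21 + 16 + 3 + 7 = 47
V5 → V3 → V1: 25 + 18 = 43
V5 → V8 → V1: 21 + 28 = 49
The minimum is 22.

22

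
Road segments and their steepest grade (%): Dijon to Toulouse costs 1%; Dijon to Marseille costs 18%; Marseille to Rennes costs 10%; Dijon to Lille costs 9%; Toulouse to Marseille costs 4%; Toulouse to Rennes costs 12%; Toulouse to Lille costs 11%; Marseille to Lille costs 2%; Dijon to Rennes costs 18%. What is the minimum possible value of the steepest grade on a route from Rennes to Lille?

Some routes from Rennes to Lille:
Rennes-Marseille-Toulouse-Lille: max(10, 4, 11) = 11
Rennes-Toulouse-Dijon-Lille: max(12, 1, 9) = 12
Rennes-Marseille-Lille: max(10, 2) = 10
Rennes-Marseille-Toulouse-Dijon-Lille: max(10, 4, 1, 9) = 10
Rennes-Toulouse-Lille: max(12, 11) = 12
Best route has worst link 10%.

10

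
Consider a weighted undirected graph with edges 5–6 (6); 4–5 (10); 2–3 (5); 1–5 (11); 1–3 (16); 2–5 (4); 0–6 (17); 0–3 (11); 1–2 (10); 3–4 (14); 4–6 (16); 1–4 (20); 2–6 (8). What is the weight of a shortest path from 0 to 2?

16

A few of the 0→2 routes:
0-3-4-5-2: 11 + 14 + 10 + 4 = 39
0-3-1-2: 11 + 16 + 10 = 37
0-6-5-2: 17 + 6 + 4 = 27
0-6-2: 17 + 8 = 25
0-3-2: 11 + 5 = 16
Best route has total 16.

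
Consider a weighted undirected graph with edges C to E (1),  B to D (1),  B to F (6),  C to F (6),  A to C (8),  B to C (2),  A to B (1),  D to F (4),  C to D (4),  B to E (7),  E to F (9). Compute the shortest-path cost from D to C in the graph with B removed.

4

Routes from D to C avoiding B:
D -> C: 4
D -> F -> C: 4 + 6 = 10
D -> F -> E -> C: 4 + 9 + 1 = 14
Best route has total 4.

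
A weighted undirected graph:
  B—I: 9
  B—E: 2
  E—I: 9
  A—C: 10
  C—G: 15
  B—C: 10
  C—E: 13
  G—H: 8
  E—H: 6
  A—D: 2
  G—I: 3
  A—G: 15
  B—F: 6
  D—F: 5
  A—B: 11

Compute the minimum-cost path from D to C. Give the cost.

Some routes from D to C:
D → A → B → C: 2 + 11 + 10 = 23
D → A → C: 2 + 10 = 12
D → A → B → E → C: 2 + 11 + 2 + 13 = 28
D → F → B → A → C: 5 + 6 + 11 + 10 = 32
D → F → B → E → C: 5 + 6 + 2 + 13 = 26
D → F → B → C: 5 + 6 + 10 = 21
Best route has total 12.

12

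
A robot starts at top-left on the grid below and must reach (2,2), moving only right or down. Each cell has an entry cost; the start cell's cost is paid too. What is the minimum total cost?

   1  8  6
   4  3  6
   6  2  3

13

Take [0,0] → [1,0] → [1,1] → [2,1] → [2,2] for a total of 1 + 4 + 3 + 2 + 3 = 13.
(Top row then right column would cost 24.)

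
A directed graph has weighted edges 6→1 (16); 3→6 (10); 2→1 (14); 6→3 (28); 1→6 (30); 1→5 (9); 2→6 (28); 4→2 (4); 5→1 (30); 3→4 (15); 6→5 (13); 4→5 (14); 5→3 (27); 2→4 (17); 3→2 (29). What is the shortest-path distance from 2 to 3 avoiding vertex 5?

56

Candidate routes:
2 → 6 → 3: 28 + 28 = 56
2 → 1 → 6 → 3: 14 + 30 + 28 = 72
Best route has total 56.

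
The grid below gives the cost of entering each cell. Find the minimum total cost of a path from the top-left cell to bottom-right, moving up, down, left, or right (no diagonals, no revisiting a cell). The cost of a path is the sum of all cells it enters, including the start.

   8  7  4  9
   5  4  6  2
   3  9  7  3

28

Take r0c0 -> r1c0 -> r1c1 -> r1c2 -> r1c3 -> r2c3 for a total of 8 + 5 + 4 + 6 + 2 + 3 = 28.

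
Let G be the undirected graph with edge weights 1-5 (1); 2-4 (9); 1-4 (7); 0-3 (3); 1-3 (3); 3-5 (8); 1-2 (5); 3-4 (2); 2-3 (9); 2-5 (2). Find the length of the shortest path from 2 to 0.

Checking several routes:
2→4→3→0: 9 + 2 + 3 = 14
2→5→1→4→3→0: 2 + 1 + 7 + 2 + 3 = 15
2→5→3→0: 2 + 8 + 3 = 13
2→5→1→3→0: 2 + 1 + 3 + 3 = 9
2→3→0: 9 + 3 = 12
2→1→3→0: 5 + 3 + 3 = 11
Best route has total 9.

9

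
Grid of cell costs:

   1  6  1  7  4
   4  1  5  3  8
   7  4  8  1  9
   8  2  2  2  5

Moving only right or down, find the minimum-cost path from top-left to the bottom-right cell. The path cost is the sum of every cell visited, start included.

21

Take (0,0)→(1,0)→(1,1)→(2,1)→(3,1)→(3,2)→(3,3)→(3,4) for a total of 1 + 4 + 1 + 4 + 2 + 2 + 2 + 5 = 21.
(Top row then right column would cost 41.)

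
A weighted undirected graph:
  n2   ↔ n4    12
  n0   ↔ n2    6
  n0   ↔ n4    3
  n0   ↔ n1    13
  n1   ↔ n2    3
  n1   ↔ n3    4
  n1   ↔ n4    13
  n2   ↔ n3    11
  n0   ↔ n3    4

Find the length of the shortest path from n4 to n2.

Some routes from n4 to n2:
n4-n0-n2: 3 + 6 = 9
n4-n0-n3-n1-n2: 3 + 4 + 4 + 3 = 14
n4-n0-n3-n2: 3 + 4 + 11 = 18
n4-n2: 12
n4-n1-n2: 13 + 3 = 16
The minimum is 9.

9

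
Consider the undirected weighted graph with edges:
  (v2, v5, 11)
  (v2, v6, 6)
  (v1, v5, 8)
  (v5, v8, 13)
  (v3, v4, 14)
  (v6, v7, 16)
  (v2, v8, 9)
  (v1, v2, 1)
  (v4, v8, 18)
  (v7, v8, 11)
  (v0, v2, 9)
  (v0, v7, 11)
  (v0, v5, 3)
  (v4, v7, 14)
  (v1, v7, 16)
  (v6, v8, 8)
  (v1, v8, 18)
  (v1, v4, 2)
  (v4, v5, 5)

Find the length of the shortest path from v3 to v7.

28

Some routes from v3 to v7:
v3 → v4 → v7: 14 + 14 = 28
v3 → v4 → v1 → v7: 14 + 2 + 16 = 32
v3 → v4 → v5 → v0 → v7: 14 + 5 + 3 + 11 = 33
v3 → v4 → v1 → v2 → v0 → v7: 14 + 2 + 1 + 9 + 11 = 37
v3 → v4 → v1 → v2 → v8 → v7: 14 + 2 + 1 + 9 + 11 = 37
The minimum is 28.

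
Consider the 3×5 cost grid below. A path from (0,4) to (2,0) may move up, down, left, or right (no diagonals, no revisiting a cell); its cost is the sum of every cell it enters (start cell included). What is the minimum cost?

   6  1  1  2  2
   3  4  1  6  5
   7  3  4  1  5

Best path: (0,4) → (0,3) → (0,2) → (0,1) → (1,1) → (1,0) → (2,0)
Cost: 2 + 2 + 1 + 1 + 4 + 3 + 7 = 20

20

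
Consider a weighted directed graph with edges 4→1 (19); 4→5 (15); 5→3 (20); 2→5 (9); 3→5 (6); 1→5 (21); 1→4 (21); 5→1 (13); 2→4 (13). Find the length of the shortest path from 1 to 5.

Paths from 1 to 5:
1 → 4 → 5: 21 + 15 = 36
1 → 5: 21
The minimum is 21.

21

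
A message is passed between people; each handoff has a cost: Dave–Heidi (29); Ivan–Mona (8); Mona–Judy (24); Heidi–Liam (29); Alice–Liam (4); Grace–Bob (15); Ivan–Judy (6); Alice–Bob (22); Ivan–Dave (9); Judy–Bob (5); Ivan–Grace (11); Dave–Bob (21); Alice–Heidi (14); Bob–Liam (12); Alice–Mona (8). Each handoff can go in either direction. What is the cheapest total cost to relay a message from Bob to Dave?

20

A few of the Bob→Dave routes:
Bob -> Judy -> Ivan -> Dave: 5 + 6 + 9 = 20
Bob -> Dave: 21
Bob -> Judy -> Mona -> Ivan -> Dave: 5 + 24 + 8 + 9 = 46
Bob -> Liam -> Alice -> Mona -> Ivan -> Dave: 12 + 4 + 8 + 8 + 9 = 41
Bob -> Grace -> Ivan -> Dave: 15 + 11 + 9 = 35
The minimum is 20.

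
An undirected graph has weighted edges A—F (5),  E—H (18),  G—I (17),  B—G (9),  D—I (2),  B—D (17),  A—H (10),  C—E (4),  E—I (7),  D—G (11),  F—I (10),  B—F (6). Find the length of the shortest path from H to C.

22

Comparing a few candidate routes:
H-A-F-I-E-C: 10 + 5 + 10 + 7 + 4 = 36
H-A-F-B-D-I-E-C: 10 + 5 + 6 + 17 + 2 + 7 + 4 = 51
H-E-C: 18 + 4 = 22
Best route has total 22.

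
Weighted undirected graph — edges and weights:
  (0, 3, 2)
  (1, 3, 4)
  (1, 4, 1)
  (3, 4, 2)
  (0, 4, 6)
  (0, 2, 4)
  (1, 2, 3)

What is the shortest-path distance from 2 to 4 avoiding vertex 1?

8

Candidate routes:
2 - 0 - 4: 4 + 6 = 10
2 - 0 - 3 - 4: 4 + 2 + 2 = 8
Best route has total 8.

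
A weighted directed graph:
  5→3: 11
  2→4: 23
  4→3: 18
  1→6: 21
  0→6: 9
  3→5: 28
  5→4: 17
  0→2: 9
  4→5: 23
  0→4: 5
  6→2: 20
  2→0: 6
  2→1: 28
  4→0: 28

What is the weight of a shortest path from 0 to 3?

Candidate routes:
0-4-3: 5 + 18 = 23
0-2-4-5-3: 9 + 23 + 23 + 11 = 66
0-2-4-3: 9 + 23 + 18 = 50
0-6-2-4-3: 9 + 20 + 23 + 18 = 70
0-6-2-4-5-3: 9 + 20 + 23 + 23 + 11 = 86
0-4-5-3: 5 + 23 + 11 = 39
The minimum is 23.

23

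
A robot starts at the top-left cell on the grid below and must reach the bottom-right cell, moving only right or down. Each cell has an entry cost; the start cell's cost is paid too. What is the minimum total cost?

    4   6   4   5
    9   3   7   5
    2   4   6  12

Path (0,0) (0,1) (1,1) (2,1) (2,2) (2,3): 4 + 6 + 3 + 4 + 6 + 12 = 35.

35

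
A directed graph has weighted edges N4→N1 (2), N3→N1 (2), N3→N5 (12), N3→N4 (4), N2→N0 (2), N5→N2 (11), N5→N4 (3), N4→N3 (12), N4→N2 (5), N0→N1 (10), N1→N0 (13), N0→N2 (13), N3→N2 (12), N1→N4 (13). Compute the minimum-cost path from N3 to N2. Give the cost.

Checking several routes:
N3 → N2: 12
N3 → N1 → N4 → N2: 2 + 13 + 5 = 20
N3 → N4 → N2: 4 + 5 = 9
N3 → N5 → N4 → N2: 12 + 3 + 5 = 20
Best route has total 9.

9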